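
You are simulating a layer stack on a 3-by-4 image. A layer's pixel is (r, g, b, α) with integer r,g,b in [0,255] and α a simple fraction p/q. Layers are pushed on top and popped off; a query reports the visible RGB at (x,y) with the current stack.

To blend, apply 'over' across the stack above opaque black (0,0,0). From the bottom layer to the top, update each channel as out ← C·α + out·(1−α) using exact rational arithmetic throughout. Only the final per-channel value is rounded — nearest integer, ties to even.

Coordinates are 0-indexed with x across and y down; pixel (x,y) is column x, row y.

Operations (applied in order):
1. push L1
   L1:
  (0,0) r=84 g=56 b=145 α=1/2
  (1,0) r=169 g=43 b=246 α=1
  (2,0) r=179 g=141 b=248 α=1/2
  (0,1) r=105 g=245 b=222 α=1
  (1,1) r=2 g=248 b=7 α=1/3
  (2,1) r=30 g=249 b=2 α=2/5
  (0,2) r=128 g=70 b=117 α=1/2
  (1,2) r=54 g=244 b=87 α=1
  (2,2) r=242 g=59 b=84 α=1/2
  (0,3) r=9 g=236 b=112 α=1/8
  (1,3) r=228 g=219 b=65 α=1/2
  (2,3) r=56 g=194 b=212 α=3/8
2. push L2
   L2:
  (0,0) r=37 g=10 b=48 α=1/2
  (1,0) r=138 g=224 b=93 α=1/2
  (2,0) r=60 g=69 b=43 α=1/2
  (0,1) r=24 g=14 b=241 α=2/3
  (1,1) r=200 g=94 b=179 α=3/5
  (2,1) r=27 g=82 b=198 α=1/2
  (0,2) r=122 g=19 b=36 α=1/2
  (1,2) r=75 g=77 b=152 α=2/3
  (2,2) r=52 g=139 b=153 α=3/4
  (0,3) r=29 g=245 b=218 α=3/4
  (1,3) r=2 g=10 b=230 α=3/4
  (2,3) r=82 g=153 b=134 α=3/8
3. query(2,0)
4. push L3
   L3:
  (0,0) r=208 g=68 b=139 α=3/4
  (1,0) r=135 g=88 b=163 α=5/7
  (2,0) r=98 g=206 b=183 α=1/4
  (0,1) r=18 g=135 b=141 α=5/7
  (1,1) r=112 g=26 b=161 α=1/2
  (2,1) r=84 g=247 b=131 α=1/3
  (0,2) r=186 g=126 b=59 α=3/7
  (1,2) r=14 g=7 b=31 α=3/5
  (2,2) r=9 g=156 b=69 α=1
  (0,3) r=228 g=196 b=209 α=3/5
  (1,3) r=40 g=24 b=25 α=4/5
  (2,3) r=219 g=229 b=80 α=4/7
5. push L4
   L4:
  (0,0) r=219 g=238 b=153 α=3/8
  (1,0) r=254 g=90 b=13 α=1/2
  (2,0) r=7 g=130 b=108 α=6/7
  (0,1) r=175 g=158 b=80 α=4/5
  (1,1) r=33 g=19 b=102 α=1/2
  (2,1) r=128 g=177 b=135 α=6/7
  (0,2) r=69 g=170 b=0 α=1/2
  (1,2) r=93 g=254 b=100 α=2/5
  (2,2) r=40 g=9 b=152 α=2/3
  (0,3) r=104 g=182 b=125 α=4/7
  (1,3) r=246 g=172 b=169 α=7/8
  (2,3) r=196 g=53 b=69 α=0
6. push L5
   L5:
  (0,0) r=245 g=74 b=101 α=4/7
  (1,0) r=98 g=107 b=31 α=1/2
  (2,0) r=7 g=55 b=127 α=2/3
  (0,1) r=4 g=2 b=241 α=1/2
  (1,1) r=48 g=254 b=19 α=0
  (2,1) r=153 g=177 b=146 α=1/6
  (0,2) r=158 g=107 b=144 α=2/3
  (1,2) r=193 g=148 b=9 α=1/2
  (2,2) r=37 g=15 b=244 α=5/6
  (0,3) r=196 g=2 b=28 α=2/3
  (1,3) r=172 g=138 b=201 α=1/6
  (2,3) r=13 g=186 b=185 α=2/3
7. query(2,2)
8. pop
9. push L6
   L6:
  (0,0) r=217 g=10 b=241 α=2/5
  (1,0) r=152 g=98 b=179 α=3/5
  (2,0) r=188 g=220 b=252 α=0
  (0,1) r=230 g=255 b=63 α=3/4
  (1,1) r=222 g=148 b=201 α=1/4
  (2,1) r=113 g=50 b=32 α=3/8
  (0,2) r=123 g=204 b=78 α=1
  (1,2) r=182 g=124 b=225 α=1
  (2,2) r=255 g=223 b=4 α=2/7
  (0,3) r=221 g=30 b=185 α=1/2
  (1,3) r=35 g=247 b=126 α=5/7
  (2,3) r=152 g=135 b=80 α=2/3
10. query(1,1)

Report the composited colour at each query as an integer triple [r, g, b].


(2,0) stack=L1,L2; from [0,0,0]:
+L1 (α=1/2) → [179/2, 141/2, 124]
+L2 (α=1/2) → [299/4, 279/4, 167/2]
→ [75, 70, 84]

(2,2) stack=L1,L2,L3,L4,L5; from [0,0,0]:
after L1 α=1/2: [121, 59/2, 42]
after L2 α=3/4: [277/4, 893/8, 501/4]
after L3 α=1: [9, 156, 69]
after L4 α=2/3: [89/3, 58, 373/3]
after L5 α=5/6: [322/9, 133/6, 4033/18]
→ [36, 22, 224]

query (1,1) [L1,L2,L3,L4,L6] — begin 0,0,0
L1 α=1/3: [2/3, 248/3, 7/3]
L2 α=3/5: [1804/15, 1342/15, 325/3]
L3 α=1/2: [1742/15, 866/15, 404/3]
L4 α=1/2: [2237/30, 1151/30, 355/3]
L6 α=1/4: [4457/40, 2631/40, 139]
rounded: [111, 66, 139]


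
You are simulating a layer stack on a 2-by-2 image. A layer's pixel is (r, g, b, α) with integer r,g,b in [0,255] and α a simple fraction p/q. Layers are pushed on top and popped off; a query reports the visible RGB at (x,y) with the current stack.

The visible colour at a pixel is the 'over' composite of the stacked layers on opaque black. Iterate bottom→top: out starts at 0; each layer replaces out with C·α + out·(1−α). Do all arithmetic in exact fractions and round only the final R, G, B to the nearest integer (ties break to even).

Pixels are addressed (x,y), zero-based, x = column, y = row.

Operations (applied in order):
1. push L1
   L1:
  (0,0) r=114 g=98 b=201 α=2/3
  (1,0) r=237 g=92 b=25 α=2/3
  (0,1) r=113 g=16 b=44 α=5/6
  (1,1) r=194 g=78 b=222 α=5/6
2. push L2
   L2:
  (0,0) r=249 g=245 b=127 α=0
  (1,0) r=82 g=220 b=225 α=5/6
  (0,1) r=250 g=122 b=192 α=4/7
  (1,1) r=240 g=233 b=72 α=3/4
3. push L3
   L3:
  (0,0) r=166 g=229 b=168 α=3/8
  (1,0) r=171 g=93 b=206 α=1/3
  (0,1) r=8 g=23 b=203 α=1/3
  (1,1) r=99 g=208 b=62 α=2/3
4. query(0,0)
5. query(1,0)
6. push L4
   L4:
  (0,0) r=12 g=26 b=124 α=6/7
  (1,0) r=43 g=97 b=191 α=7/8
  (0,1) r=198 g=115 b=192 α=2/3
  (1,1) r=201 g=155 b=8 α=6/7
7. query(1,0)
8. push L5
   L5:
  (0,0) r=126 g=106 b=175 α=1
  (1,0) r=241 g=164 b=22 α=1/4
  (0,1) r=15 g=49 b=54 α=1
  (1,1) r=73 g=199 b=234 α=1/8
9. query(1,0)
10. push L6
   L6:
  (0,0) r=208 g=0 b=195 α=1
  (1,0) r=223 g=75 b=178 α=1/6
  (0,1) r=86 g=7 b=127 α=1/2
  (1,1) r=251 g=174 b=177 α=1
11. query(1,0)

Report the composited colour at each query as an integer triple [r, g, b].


(0,0) stack=L1,L2,L3; from [0,0,0]:
L1 α=2/3: [76, 196/3, 134]
L2 α=0: [76, 196/3, 134]
L3 α=3/8: [439/4, 3041/24, 587/4]
rounded: [110, 127, 147]

(1,0) stack=L1,L2,L3; from [0,0,0]:
L1 α=2/3: [158, 184/3, 50/3]
L2 α=5/6: [284/3, 1742/9, 3425/18]
L3 α=1/3: [1081/9, 4321/27, 5279/27]
rounded: [120, 160, 196]

at x=1,y=0 over L1,L2,L3,L4:
after L1 α=2/3: [158, 184/3, 50/3]
after L2 α=5/6: [284/3, 1742/9, 3425/18]
after L3 α=1/3: [1081/9, 4321/27, 5279/27]
after L4 α=7/8: [1895/36, 11327/108, 20689/108]
→ [53, 105, 192]

at x=1,y=0 over L1,L2,L3,L4,L5:
after L1 α=2/3: [158, 184/3, 50/3]
after L2 α=5/6: [284/3, 1742/9, 3425/18]
after L3 α=1/3: [1081/9, 4321/27, 5279/27]
after L4 α=7/8: [1895/36, 11327/108, 20689/108]
after L5 α=1/4: [4787/48, 17231/144, 21481/144]
= [100, 120, 149]

(1,0) stack=L1,L2,L3,L4,L5,L6; from [0,0,0]:
after L1 α=2/3: [158, 184/3, 50/3]
after L2 α=5/6: [284/3, 1742/9, 3425/18]
after L3 α=1/3: [1081/9, 4321/27, 5279/27]
after L4 α=7/8: [1895/36, 11327/108, 20689/108]
after L5 α=1/4: [4787/48, 17231/144, 21481/144]
after L6 α=1/6: [34639/288, 96955/864, 133037/864]
rounded: [120, 112, 154]


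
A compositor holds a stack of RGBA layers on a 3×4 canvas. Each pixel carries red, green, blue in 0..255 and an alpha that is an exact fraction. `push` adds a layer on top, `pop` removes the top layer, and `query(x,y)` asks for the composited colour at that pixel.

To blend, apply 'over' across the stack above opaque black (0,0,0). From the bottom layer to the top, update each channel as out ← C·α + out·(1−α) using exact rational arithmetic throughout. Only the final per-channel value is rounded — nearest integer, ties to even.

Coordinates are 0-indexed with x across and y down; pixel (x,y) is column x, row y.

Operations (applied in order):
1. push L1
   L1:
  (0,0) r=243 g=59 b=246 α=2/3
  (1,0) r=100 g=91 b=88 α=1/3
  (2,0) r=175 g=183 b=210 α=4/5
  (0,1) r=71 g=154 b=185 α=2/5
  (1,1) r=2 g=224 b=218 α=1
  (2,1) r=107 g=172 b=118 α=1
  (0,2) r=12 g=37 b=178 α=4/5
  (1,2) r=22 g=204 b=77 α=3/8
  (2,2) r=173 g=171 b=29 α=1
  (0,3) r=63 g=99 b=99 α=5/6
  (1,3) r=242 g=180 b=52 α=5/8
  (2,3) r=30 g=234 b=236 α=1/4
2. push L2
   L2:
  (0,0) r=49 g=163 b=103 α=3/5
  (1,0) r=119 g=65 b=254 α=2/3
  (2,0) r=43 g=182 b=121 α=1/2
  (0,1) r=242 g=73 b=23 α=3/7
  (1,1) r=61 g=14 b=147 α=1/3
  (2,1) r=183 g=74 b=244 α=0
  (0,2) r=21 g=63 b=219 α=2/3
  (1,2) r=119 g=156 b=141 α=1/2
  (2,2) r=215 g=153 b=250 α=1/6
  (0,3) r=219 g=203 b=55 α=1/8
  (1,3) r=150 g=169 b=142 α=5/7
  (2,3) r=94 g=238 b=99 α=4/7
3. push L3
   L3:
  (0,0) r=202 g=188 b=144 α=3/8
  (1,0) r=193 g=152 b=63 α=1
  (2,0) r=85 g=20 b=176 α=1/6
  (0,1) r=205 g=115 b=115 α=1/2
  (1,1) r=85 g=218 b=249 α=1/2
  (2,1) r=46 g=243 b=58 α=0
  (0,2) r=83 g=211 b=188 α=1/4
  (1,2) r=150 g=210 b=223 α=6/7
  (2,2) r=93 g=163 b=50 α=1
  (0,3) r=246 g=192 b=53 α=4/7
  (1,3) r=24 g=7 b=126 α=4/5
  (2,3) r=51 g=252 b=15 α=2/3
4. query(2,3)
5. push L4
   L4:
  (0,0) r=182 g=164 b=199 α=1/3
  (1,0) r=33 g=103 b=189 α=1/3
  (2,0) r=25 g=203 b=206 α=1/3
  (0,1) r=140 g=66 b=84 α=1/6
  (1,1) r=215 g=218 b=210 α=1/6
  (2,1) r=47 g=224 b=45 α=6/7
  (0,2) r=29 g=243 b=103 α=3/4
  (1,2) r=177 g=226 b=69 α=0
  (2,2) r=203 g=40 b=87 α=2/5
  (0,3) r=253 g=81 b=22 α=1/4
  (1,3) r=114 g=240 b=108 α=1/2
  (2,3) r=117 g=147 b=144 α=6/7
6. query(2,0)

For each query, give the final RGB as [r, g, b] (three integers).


query (2,3) [L1,L2,L3] — begin 0,0,0
after L1 α=1/4: [15/2, 117/2, 59]
after L2 α=4/7: [797/14, 2255/14, 573/7]
after L3 α=2/3: [2225/42, 9311/42, 261/7]
= [53, 222, 37]

query (2,0) [L1,L2,L3,L4] — begin 0,0,0
after L1 α=4/5: [140, 732/5, 168]
after L2 α=1/2: [183/2, 821/5, 289/2]
after L3 α=1/6: [1085/12, 841/6, 599/4]
after L4 α=1/3: [1235/18, 1450/9, 337/2]
rounded: [69, 161, 168]


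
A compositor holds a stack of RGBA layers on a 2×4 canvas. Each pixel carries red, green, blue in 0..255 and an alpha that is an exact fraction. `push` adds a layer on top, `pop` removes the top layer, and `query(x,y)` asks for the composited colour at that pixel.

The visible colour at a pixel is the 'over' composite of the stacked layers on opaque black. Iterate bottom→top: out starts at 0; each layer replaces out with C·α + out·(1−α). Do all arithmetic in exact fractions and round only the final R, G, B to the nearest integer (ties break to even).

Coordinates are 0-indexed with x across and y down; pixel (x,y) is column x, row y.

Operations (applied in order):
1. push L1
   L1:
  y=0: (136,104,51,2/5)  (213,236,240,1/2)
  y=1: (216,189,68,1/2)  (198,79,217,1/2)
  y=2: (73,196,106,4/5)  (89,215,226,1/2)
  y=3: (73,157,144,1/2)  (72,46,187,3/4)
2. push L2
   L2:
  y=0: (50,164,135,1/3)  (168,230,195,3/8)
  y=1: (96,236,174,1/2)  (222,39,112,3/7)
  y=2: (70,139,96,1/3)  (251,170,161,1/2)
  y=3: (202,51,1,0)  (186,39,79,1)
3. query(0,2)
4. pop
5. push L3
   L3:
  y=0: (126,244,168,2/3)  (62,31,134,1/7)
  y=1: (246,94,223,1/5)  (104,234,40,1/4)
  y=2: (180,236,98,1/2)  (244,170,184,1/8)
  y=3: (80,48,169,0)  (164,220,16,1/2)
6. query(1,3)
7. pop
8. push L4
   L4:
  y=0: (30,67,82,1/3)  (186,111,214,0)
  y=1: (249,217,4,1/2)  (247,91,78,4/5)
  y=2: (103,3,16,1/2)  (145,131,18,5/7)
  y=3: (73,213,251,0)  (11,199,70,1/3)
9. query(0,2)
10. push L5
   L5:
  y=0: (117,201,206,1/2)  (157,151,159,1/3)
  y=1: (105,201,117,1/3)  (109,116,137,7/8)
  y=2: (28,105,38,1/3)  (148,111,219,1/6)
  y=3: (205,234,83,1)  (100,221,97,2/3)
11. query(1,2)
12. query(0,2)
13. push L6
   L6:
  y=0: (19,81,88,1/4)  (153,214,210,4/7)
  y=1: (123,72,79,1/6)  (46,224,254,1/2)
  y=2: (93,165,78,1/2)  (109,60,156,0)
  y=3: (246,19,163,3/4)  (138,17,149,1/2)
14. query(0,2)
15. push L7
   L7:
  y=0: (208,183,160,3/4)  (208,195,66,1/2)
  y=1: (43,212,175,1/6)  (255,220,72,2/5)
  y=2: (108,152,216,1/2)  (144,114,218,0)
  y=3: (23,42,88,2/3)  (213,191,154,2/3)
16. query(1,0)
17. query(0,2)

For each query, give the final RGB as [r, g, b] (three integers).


query (0,2) [L1,L2] — begin 0,0,0
L1 α=4/5: [292/5, 784/5, 424/5]
L2 α=1/3: [934/15, 2263/15, 1328/15]
rounded: [62, 151, 89]

(1,3) stack=L1,L3; from [0,0,0]:
+L1 (α=3/4) → [54, 69/2, 561/4]
+L3 (α=1/2) → [109, 509/4, 625/8]
rounded: [109, 127, 78]

at x=0,y=2 over L1,L4:
after L1 α=4/5: [292/5, 784/5, 424/5]
after L4 α=1/2: [807/10, 799/10, 252/5]
= [81, 80, 50]

(1,2) stack=L1,L4,L5; from [0,0,0]:
+L1 (α=1/2) → [89/2, 215/2, 113]
+L4 (α=5/7) → [814/7, 870/7, 316/7]
+L5 (α=1/6) → [851/7, 1709/14, 3113/42]
→ [122, 122, 74]

(0,2) stack=L1,L4,L5; from [0,0,0]:
L1 α=4/5: [292/5, 784/5, 424/5]
L4 α=1/2: [807/10, 799/10, 252/5]
L5 α=1/3: [947/15, 1324/15, 694/15]
= [63, 88, 46]

(0,2) stack=L1,L4,L5,L6; from [0,0,0]:
+L1 (α=4/5) → [292/5, 784/5, 424/5]
+L4 (α=1/2) → [807/10, 799/10, 252/5]
+L5 (α=1/3) → [947/15, 1324/15, 694/15]
+L6 (α=1/2) → [1171/15, 3799/30, 932/15]
rounded: [78, 127, 62]

(1,0) stack=L1,L4,L5,L6,L7; from [0,0,0]:
L1 α=1/2: [213/2, 118, 120]
L4 α=0: [213/2, 118, 120]
L5 α=1/3: [370/3, 129, 133]
L6 α=4/7: [982/7, 1243/7, 177]
L7 α=1/2: [1219/7, 1304/7, 243/2]
→ [174, 186, 122]

at x=0,y=2 over L1,L4,L5,L6,L7:
L1 α=4/5: [292/5, 784/5, 424/5]
L4 α=1/2: [807/10, 799/10, 252/5]
L5 α=1/3: [947/15, 1324/15, 694/15]
L6 α=1/2: [1171/15, 3799/30, 932/15]
L7 α=1/2: [2791/30, 8359/60, 2086/15]
= [93, 139, 139]


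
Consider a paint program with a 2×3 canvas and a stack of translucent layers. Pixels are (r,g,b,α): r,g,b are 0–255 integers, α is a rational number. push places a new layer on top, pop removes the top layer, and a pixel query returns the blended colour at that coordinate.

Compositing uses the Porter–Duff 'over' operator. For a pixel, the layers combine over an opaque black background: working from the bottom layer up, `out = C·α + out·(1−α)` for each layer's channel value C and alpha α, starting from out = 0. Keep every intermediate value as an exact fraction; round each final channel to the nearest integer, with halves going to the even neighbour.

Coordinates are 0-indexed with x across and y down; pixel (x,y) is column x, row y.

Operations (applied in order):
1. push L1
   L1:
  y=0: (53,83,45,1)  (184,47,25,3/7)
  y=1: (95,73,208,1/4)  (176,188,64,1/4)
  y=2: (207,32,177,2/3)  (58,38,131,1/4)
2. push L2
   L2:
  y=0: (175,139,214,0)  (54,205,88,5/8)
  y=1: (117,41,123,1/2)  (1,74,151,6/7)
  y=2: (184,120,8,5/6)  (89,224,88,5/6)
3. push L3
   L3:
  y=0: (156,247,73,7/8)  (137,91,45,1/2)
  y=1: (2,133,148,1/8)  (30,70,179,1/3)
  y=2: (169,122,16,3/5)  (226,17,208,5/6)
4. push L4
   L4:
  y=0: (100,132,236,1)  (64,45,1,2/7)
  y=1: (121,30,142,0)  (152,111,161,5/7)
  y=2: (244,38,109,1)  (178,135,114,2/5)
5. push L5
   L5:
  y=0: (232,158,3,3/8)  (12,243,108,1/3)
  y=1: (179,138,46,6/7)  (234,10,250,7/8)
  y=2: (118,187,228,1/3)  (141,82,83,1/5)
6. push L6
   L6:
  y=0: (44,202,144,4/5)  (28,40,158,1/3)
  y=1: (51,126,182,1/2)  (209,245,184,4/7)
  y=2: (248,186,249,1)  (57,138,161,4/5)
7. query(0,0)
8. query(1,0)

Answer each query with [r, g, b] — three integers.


query (0,0) [L1,L2,L3,L4,L5,L6] — begin 0,0,0
after L1 α=1: [53, 83, 45]
after L2 α=0: [53, 83, 45]
after L3 α=7/8: [1145/8, 453/2, 139/2]
after L4 α=1: [100, 132, 236]
after L5 α=3/8: [299/2, 567/4, 1189/8]
after L6 α=4/5: [651/10, 3799/20, 5797/40]
→ [65, 190, 145]

(1,0) stack=L1,L2,L3,L4,L5,L6; from [0,0,0]:
+L1 (α=3/7) → [552/7, 141/7, 75/7]
+L2 (α=5/8) → [1773/28, 3799/28, 3305/56]
+L3 (α=1/2) → [5609/56, 6347/56, 5825/112]
+L4 (α=2/7) → [35213/392, 36775/392, 29349/784]
+L5 (α=1/3) → [37565/588, 84403/588, 23895/392]
+L6 (α=1/3) → [45797/882, 96163/882, 54863/588]
= [52, 109, 93]


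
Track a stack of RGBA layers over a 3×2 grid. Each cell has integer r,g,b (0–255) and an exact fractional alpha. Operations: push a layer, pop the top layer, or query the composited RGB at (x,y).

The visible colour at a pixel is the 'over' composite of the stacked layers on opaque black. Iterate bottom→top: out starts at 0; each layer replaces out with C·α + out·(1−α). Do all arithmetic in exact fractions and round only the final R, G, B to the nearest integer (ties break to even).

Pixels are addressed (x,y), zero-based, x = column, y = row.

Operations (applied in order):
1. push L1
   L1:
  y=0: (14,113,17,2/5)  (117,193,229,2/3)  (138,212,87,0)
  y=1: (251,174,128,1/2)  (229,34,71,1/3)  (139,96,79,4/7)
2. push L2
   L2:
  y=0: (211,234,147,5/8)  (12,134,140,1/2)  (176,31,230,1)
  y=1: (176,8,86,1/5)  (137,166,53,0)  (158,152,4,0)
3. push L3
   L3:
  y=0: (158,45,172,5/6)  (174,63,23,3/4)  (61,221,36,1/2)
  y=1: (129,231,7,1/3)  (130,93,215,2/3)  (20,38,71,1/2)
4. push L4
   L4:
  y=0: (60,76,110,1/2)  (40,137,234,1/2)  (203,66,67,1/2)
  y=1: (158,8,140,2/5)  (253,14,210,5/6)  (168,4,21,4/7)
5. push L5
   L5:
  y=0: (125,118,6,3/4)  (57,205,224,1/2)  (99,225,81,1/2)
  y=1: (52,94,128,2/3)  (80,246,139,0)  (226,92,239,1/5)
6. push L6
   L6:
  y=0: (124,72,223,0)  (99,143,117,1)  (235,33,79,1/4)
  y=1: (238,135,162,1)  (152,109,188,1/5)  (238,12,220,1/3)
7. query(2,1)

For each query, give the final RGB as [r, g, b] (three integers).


query (2,1) [L1,L2,L3,L4,L5,L6] — begin 0,0,0
+L1 (α=4/7) → [556/7, 384/7, 316/7]
+L2 (α=0) → [556/7, 384/7, 316/7]
+L3 (α=1/2) → [348/7, 325/7, 813/14]
+L4 (α=4/7) → [5748/49, 1087/49, 3615/98]
+L5 (α=1/5) → [34066/245, 8856/245, 18941/245]
+L6 (α=1/3) → [126442/735, 6884/245, 30594/245]
= [172, 28, 125]


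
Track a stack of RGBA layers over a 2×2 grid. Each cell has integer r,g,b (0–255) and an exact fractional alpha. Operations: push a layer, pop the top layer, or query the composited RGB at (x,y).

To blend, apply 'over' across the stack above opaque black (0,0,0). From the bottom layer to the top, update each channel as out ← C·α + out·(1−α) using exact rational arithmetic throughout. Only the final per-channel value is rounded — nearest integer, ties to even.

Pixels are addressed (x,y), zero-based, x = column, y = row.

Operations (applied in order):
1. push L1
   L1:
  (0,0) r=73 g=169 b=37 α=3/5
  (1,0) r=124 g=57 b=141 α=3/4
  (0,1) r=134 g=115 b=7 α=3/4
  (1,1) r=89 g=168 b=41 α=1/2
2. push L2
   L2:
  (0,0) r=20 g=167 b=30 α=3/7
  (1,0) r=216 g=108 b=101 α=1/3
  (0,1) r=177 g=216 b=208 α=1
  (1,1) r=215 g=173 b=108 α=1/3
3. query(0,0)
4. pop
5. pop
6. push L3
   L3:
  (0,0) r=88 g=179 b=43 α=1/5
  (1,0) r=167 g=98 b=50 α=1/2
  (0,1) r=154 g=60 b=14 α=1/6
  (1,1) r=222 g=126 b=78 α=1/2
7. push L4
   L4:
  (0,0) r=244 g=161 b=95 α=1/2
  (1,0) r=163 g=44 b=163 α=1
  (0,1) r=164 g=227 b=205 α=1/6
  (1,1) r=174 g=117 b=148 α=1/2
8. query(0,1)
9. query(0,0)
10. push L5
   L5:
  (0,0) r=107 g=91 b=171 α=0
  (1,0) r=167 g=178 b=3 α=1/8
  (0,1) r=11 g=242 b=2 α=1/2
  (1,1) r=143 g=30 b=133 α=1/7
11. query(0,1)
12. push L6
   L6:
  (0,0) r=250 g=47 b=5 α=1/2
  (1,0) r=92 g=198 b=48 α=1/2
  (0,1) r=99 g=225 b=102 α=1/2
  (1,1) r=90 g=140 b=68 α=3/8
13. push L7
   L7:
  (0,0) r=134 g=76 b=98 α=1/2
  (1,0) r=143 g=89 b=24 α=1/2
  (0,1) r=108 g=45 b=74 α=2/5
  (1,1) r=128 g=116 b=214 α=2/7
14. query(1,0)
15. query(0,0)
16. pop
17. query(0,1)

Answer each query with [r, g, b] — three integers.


query (0,0) [L1,L2] — begin 0,0,0
L1 α=3/5: [219/5, 507/5, 111/5]
L2 α=3/7: [168/5, 4533/35, 894/35]
= [34, 130, 26]

query (0,1) [L3,L4] — begin 0,0,0
L3 α=1/6: [77/3, 10, 7/3]
L4 α=1/6: [877/18, 277/6, 325/9]
= [49, 46, 36]

at x=0,y=0 over L3,L4:
L3 α=1/5: [88/5, 179/5, 43/5]
L4 α=1/2: [654/5, 492/5, 259/5]
= [131, 98, 52]

at x=0,y=1 over L3,L4,L5:
L3 α=1/6: [77/3, 10, 7/3]
L4 α=1/6: [877/18, 277/6, 325/9]
L5 α=1/2: [1075/36, 1729/12, 343/18]
→ [30, 144, 19]

at x=1,y=0 over L3,L4,L5,L6,L7:
L3 α=1/2: [167/2, 49, 25]
L4 α=1: [163, 44, 163]
L5 α=1/8: [327/2, 243/4, 143]
L6 α=1/2: [511/4, 1035/8, 191/2]
L7 α=1/2: [1083/8, 1747/16, 239/4]
= [135, 109, 60]

at x=0,y=0 over L3,L4,L5,L6,L7:
after L3 α=1/5: [88/5, 179/5, 43/5]
after L4 α=1/2: [654/5, 492/5, 259/5]
after L5 α=0: [654/5, 492/5, 259/5]
after L6 α=1/2: [952/5, 727/10, 142/5]
after L7 α=1/2: [811/5, 1487/20, 316/5]
→ [162, 74, 63]

at x=0,y=1 over L3,L4,L5,L6:
+L3 (α=1/6) → [77/3, 10, 7/3]
+L4 (α=1/6) → [877/18, 277/6, 325/9]
+L5 (α=1/2) → [1075/36, 1729/12, 343/18]
+L6 (α=1/2) → [4639/72, 4429/24, 2179/36]
→ [64, 185, 61]


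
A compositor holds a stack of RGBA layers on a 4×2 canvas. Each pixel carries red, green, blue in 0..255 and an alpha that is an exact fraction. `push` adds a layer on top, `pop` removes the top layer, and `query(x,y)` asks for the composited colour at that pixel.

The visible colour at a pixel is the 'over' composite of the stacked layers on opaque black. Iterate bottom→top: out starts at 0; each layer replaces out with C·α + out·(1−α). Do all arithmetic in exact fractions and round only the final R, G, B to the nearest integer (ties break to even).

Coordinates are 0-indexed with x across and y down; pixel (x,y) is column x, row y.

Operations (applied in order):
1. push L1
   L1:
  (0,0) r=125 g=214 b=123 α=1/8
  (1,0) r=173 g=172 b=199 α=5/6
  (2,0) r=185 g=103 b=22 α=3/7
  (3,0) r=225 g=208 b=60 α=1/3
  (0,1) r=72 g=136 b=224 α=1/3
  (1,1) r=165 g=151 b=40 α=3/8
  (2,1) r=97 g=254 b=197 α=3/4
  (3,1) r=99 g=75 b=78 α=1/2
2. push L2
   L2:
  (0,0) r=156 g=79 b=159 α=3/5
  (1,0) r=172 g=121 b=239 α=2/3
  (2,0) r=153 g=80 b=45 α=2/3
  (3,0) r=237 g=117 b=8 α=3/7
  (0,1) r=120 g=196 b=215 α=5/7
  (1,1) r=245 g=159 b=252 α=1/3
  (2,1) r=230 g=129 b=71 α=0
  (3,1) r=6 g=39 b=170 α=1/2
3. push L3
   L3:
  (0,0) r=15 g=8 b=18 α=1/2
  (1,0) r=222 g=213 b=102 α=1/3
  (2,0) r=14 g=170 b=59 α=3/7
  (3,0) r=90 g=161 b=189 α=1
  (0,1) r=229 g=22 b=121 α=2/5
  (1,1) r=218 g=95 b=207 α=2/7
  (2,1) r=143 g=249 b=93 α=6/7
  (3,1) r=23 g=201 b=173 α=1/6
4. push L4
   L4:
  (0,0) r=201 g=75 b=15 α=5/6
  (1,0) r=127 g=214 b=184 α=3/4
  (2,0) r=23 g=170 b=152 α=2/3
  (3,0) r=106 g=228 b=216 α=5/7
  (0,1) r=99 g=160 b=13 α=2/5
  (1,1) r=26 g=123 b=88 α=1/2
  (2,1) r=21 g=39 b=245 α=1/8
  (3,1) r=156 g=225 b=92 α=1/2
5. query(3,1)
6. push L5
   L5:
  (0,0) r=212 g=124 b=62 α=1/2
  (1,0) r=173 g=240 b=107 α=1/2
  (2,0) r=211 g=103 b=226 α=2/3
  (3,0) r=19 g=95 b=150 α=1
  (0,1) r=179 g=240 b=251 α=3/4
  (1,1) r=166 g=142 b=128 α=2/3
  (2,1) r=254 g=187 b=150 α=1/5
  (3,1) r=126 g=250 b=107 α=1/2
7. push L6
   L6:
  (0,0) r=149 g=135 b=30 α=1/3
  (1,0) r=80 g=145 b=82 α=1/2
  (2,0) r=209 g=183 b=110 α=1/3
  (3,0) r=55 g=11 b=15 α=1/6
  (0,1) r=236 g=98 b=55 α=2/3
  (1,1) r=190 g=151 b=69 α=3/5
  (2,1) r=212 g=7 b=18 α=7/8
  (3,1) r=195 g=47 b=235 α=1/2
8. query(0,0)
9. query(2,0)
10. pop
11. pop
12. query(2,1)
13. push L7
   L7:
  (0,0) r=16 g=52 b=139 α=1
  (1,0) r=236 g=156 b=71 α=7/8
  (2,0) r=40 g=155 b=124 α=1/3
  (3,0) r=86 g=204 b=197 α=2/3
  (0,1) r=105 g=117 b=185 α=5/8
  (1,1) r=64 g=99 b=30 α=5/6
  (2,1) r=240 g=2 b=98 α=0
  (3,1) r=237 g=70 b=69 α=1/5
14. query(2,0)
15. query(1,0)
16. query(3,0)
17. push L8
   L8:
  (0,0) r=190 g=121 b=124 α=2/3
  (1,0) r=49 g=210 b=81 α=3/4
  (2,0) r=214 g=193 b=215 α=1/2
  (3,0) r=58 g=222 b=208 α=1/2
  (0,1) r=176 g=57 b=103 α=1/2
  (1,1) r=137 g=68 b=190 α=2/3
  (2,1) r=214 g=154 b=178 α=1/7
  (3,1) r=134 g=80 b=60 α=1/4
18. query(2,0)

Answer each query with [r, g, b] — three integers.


at x=3,y=1 over L1,L2,L3,L4:
+L1 (α=1/2) → [99/2, 75/2, 39]
+L2 (α=1/2) → [111/4, 153/4, 209/2]
+L3 (α=1/6) → [647/24, 523/8, 1391/12]
+L4 (α=1/2) → [4391/48, 2323/16, 2495/24]
→ [91, 145, 104]

at x=0,y=0 over L1,L2,L3,L4,L5,L6:
+L1 (α=1/8) → [125/8, 107/4, 123/8]
+L2 (α=3/5) → [1997/20, 581/10, 2031/20]
+L3 (α=1/2) → [2297/40, 661/20, 2391/40]
+L4 (α=5/6) → [42497/240, 8161/120, 1797/80]
+L5 (α=1/2) → [93377/480, 23041/240, 6757/160]
+L6 (α=1/3) → [129137/720, 39241/360, 9157/240]
→ [179, 109, 38]

(2,0) stack=L1,L2,L3,L4,L5,L6; from [0,0,0]:
after L1 α=3/7: [555/7, 309/7, 66/7]
after L2 α=2/3: [899/7, 1429/21, 232/7]
after L3 α=3/7: [3890/49, 16426/147, 2167/49]
after L4 α=2/3: [2048/49, 66406/441, 17063/147]
after L5 α=2/3: [22726/147, 157252/1323, 83507/441]
after L6 α=1/3: [76175/441, 556613/3969, 215524/1323]
rounded: [173, 140, 163]

(2,1) stack=L1,L2,L3,L4; from [0,0,0]:
+L1 (α=3/4) → [291/4, 381/2, 591/4]
+L2 (α=0) → [291/4, 381/2, 591/4]
+L3 (α=6/7) → [3723/28, 3369/14, 2823/28]
+L4 (α=1/8) → [3807/32, 3447/16, 3803/32]
= [119, 215, 119]

query (2,0) [L1,L2,L3,L4,L7] — begin 0,0,0
L1 α=3/7: [555/7, 309/7, 66/7]
L2 α=2/3: [899/7, 1429/21, 232/7]
L3 α=3/7: [3890/49, 16426/147, 2167/49]
L4 α=2/3: [2048/49, 66406/441, 17063/147]
L7 α=1/3: [6056/147, 201167/1323, 52354/441]
→ [41, 152, 119]

at x=1,y=0 over L1,L2,L3,L4,L7:
after L1 α=5/6: [865/6, 430/3, 995/6]
after L2 α=2/3: [2929/18, 1156/9, 3863/18]
after L3 α=1/3: [4927/27, 4229/27, 4781/27]
after L4 α=3/4: [7607/54, 21563/108, 19685/108]
after L7 α=7/8: [96815/432, 139499/864, 73361/864]
= [224, 161, 85]

at x=3,y=0 over L1,L2,L3,L4,L7:
after L1 α=1/3: [75, 208/3, 20]
after L2 α=3/7: [1011/7, 1885/21, 104/7]
after L3 α=1: [90, 161, 189]
after L4 α=5/7: [710/7, 1462/7, 1458/7]
after L7 α=2/3: [638/7, 4318/21, 4216/21]
= [91, 206, 201]

query (2,0) [L1,L2,L3,L4,L7,L8] — begin 0,0,0
after L1 α=3/7: [555/7, 309/7, 66/7]
after L2 α=2/3: [899/7, 1429/21, 232/7]
after L3 α=3/7: [3890/49, 16426/147, 2167/49]
after L4 α=2/3: [2048/49, 66406/441, 17063/147]
after L7 α=1/3: [6056/147, 201167/1323, 52354/441]
after L8 α=1/2: [18757/147, 228253/1323, 147169/882]
→ [128, 173, 167]


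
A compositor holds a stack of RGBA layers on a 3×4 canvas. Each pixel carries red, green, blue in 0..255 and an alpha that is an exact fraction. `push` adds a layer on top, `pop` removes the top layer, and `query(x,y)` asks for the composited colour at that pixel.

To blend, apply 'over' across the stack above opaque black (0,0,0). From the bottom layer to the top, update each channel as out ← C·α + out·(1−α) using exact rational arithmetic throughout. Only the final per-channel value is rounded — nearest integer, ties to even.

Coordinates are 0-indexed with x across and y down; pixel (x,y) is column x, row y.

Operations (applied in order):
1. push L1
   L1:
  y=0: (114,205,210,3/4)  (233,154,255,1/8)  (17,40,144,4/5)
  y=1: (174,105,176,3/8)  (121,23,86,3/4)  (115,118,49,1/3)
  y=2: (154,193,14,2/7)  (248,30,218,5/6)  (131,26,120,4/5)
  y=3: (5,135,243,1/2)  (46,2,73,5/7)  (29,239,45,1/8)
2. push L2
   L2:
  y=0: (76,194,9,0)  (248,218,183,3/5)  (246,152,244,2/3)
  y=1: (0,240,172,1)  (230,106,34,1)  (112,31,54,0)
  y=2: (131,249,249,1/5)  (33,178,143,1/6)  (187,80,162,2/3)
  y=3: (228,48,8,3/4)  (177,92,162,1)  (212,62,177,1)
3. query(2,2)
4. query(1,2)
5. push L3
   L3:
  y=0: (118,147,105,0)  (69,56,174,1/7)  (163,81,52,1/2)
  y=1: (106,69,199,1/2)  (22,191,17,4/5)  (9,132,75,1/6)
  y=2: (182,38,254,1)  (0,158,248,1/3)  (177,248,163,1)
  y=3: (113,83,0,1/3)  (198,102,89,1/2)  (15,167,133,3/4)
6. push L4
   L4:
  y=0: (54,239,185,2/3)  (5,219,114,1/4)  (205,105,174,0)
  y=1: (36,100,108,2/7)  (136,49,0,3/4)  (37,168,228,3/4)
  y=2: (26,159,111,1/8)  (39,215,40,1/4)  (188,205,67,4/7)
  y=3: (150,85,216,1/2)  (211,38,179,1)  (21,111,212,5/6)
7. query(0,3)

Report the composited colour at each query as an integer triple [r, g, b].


at x=2,y=2 over L1,L2:
L1 α=4/5: [524/5, 104/5, 96]
L2 α=2/3: [798/5, 904/15, 140]
→ [160, 60, 140]

query (1,2) [L1,L2] — begin 0,0,0
after L1 α=5/6: [620/3, 25, 545/3]
after L2 α=1/6: [3199/18, 101/2, 1577/9]
rounded: [178, 50, 175]

at x=0,y=3 over L1,L2,L3,L4:
L1 α=1/2: [5/2, 135/2, 243/2]
L2 α=3/4: [1373/8, 423/8, 291/8]
L3 α=1/3: [1825/12, 755/12, 97/4]
L4 α=1/2: [3625/24, 1775/24, 961/8]
= [151, 74, 120]


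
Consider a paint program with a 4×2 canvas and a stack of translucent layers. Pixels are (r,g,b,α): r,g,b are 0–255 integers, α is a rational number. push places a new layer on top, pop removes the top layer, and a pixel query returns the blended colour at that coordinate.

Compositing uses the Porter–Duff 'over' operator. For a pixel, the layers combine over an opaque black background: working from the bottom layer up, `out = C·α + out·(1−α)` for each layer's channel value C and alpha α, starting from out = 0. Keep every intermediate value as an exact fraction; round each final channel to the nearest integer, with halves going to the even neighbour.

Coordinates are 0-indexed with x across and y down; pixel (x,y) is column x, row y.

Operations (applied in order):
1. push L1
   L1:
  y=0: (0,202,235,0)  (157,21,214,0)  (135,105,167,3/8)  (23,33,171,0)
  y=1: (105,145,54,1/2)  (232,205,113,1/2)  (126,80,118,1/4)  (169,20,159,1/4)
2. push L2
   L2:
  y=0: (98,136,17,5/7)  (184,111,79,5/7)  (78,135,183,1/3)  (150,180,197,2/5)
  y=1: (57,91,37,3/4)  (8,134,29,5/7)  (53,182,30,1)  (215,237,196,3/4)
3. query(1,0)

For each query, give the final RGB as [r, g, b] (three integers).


(1,0) stack=L1,L2; from [0,0,0]:
after L1 α=0: [0, 0, 0]
after L2 α=5/7: [920/7, 555/7, 395/7]
= [131, 79, 56]


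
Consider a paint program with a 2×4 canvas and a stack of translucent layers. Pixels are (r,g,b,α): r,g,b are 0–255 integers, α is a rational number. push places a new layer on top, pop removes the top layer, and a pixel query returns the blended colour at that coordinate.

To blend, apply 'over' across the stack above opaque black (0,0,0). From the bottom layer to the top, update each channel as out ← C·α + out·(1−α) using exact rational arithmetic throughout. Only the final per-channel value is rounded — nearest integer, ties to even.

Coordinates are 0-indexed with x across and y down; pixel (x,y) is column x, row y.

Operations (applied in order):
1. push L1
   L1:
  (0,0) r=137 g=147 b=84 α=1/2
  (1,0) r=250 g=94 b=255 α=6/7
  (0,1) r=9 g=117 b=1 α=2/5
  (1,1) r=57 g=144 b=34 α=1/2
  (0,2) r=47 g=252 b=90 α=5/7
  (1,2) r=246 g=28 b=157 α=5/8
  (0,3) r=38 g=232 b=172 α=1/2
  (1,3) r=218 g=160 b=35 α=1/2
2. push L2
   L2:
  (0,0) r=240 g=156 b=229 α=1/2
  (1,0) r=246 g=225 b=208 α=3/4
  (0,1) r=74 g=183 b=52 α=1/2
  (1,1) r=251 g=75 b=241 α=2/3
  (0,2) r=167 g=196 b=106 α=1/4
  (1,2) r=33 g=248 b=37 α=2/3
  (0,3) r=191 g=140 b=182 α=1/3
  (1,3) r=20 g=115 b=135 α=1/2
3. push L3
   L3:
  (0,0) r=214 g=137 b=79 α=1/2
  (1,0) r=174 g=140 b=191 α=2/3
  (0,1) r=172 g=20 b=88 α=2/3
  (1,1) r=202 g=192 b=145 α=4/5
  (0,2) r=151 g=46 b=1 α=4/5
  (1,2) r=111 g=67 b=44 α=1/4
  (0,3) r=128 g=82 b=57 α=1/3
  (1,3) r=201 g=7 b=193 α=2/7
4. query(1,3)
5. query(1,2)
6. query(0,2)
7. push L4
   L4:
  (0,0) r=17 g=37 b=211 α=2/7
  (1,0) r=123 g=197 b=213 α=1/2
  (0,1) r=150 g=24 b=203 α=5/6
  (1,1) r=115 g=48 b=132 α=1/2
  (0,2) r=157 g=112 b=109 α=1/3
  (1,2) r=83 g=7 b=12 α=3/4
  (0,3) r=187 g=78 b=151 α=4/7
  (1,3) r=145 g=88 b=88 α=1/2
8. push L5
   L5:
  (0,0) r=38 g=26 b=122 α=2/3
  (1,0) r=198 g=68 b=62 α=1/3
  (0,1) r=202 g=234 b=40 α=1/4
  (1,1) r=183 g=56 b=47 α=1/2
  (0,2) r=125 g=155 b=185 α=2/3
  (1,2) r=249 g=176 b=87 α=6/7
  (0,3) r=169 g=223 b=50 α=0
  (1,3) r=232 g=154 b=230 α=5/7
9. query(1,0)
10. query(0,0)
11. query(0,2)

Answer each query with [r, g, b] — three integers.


(1,3) stack=L1,L2,L3; from [0,0,0]:
L1 α=1/2: [109, 80, 35/2]
L2 α=1/2: [129/2, 195/2, 305/4]
L3 α=2/7: [207/2, 1003/14, 3069/28]
= [104, 72, 110]

at x=1,y=2 over L1,L2,L3:
+L1 (α=5/8) → [615/4, 35/2, 785/8]
+L2 (α=2/3) → [293/4, 1027/6, 459/8]
+L3 (α=1/4) → [1323/16, 1161/8, 1729/32]
rounded: [83, 145, 54]

(0,2) stack=L1,L2,L3; from [0,0,0]:
after L1 α=5/7: [235/7, 180, 450/7]
after L2 α=1/4: [937/14, 184, 523/7]
after L3 α=4/5: [9393/70, 368/5, 551/35]
rounded: [134, 74, 16]

(1,0) stack=L1,L2,L3,L4,L5; from [0,0,0]:
+L1 (α=6/7) → [1500/7, 564/7, 1530/7]
+L2 (α=3/4) → [3333/14, 5289/28, 2949/14]
+L3 (α=2/3) → [2735/14, 13129/84, 8297/42]
+L4 (α=1/2) → [4457/28, 29677/168, 17243/84]
+L5 (α=1/3) → [7229/42, 35389/252, 19847/126]
rounded: [172, 140, 158]

(0,0) stack=L1,L2,L3,L4,L5; from [0,0,0]:
L1 α=1/2: [137/2, 147/2, 42]
L2 α=1/2: [617/4, 459/4, 271/2]
L3 α=1/2: [1473/8, 1007/8, 429/4]
L4 α=2/7: [1091/8, 5627/56, 3833/28]
L5 α=2/3: [1699/24, 8539/168, 3555/28]
→ [71, 51, 127]

at x=0,y=2 over L1,L2,L3,L4,L5:
L1 α=5/7: [235/7, 180, 450/7]
L2 α=1/4: [937/14, 184, 523/7]
L3 α=4/5: [9393/70, 368/5, 551/35]
L4 α=1/3: [14888/105, 432/5, 1639/35]
L5 α=2/3: [41138/315, 1982/15, 4863/35]
rounded: [131, 132, 139]


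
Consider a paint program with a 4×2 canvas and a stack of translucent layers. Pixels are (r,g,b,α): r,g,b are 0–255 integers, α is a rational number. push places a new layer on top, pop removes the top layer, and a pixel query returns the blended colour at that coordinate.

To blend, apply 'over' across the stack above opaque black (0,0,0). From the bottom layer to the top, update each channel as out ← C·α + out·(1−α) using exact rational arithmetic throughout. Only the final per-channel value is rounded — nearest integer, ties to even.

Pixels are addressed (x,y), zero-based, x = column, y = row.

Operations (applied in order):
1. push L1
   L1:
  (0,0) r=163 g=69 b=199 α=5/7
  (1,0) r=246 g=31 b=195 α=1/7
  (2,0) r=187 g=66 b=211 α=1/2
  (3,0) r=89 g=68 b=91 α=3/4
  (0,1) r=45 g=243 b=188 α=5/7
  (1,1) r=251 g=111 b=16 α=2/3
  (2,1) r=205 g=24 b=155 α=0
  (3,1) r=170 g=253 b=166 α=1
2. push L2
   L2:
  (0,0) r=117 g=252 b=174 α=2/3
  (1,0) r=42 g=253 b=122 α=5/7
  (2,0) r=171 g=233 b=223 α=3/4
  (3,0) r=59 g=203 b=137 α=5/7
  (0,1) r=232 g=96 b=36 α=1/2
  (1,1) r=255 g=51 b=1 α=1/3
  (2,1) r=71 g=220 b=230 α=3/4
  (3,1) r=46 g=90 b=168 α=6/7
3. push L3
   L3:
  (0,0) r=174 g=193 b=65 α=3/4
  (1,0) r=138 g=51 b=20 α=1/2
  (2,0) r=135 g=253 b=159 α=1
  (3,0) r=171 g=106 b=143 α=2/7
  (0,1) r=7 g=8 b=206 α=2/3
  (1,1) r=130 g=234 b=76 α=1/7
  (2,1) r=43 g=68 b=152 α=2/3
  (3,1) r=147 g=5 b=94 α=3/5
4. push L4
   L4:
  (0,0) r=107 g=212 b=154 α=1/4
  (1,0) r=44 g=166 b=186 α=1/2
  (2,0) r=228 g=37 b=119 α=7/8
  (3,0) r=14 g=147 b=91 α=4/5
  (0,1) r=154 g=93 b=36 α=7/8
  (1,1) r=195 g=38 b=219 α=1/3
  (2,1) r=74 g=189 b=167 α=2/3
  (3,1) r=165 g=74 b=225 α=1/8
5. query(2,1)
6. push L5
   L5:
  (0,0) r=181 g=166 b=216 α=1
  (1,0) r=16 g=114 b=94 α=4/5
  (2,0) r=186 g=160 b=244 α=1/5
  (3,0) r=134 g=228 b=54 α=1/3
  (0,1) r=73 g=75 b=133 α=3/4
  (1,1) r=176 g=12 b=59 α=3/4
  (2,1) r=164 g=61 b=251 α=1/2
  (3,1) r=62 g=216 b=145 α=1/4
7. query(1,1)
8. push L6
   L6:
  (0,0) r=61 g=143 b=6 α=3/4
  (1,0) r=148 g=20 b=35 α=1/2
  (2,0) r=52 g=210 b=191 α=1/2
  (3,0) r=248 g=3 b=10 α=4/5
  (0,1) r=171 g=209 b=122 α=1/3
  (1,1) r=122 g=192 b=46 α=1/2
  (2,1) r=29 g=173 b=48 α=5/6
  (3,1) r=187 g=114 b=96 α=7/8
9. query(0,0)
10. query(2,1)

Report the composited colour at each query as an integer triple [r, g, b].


(2,1) stack=L1,L2,L3,L4; from [0,0,0]:
after L1 α=0: [0, 0, 0]
after L2 α=3/4: [213/4, 165, 345/2]
after L3 α=2/3: [557/12, 301/3, 953/6]
after L4 α=2/3: [2333/36, 1435/9, 2957/18]
= [65, 159, 164]

(1,1) stack=L1,L2,L3,L4,L5; from [0,0,0]:
after L1 α=2/3: [502/3, 74, 32/3]
after L2 α=1/3: [1769/9, 199/3, 67/9]
after L3 α=1/7: [3928/21, 632/7, 362/21]
after L4 α=1/3: [11951/63, 510/7, 5323/63]
after L5 α=3/4: [45215/252, 381/14, 8237/126]
rounded: [179, 27, 65]

query (0,0) [L1,L2,L3,L4,L5,L6] — begin 0,0,0
L1 α=5/7: [815/7, 345/7, 995/7]
L2 α=2/3: [2453/21, 1291/7, 3431/21]
L3 α=3/4: [13415/84, 1336/7, 3763/42]
L4 α=1/4: [16411/112, 1373/7, 5919/56]
L5 α=1: [181, 166, 216]
L6 α=3/4: [91, 595/4, 117/2]
= [91, 149, 58]

(2,1) stack=L1,L2,L3,L4,L5,L6; from [0,0,0]:
+L1 (α=0) → [0, 0, 0]
+L2 (α=3/4) → [213/4, 165, 345/2]
+L3 (α=2/3) → [557/12, 301/3, 953/6]
+L4 (α=2/3) → [2333/36, 1435/9, 2957/18]
+L5 (α=1/2) → [8237/72, 992/9, 7475/36]
+L6 (α=5/6) → [18677/432, 8777/54, 16115/216]
rounded: [43, 163, 75]


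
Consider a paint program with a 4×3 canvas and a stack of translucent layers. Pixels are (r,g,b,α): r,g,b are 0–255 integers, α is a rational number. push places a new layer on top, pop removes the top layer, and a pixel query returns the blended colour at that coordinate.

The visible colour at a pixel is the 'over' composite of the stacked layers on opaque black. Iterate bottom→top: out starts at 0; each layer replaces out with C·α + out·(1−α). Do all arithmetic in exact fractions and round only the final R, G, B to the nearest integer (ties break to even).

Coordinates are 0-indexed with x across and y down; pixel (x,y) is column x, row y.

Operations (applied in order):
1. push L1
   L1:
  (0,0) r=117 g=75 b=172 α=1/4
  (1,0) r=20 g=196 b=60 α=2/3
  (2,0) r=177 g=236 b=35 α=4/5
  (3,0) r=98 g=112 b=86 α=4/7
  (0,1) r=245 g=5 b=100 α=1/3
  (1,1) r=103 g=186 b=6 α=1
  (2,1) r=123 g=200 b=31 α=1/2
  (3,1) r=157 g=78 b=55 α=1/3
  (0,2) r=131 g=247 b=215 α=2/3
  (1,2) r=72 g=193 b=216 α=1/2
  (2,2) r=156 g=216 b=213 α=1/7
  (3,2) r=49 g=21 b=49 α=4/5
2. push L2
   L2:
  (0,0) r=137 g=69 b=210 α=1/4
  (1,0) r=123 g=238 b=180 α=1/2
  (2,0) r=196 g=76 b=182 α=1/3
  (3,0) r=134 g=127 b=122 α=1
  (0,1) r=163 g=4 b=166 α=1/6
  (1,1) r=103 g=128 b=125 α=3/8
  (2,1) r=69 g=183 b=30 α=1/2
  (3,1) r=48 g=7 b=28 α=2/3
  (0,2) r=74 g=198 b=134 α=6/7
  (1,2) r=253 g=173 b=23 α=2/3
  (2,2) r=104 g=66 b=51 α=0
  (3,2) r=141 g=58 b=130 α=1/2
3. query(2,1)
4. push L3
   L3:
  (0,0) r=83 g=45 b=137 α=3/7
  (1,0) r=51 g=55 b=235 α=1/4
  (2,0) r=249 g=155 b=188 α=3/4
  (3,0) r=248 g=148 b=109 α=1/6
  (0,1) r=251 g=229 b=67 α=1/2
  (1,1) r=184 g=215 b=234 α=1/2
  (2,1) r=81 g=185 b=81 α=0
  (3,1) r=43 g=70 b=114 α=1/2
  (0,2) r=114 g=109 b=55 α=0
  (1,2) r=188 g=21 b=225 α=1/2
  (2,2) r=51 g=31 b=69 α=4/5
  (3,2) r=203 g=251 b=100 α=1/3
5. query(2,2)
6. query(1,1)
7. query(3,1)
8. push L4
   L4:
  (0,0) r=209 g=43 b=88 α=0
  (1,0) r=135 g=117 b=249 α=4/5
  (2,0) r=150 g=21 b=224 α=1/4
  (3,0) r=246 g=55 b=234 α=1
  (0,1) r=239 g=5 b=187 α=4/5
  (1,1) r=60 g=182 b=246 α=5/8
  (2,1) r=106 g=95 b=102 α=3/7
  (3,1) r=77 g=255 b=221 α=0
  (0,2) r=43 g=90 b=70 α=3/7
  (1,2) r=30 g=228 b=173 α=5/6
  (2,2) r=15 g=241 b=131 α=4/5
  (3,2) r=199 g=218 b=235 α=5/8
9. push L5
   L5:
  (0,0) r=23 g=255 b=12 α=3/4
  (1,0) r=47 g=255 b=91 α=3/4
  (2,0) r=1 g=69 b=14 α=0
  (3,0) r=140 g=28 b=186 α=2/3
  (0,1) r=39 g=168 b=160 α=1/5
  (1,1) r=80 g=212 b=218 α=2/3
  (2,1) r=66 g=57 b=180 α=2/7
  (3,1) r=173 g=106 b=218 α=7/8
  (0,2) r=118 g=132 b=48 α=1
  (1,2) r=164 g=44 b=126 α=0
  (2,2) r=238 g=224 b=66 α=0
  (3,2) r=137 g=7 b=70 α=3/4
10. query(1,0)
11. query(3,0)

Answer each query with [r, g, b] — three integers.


(2,1) stack=L1,L2; from [0,0,0]:
+L1 (α=1/2) → [123/2, 100, 31/2]
+L2 (α=1/2) → [261/4, 283/2, 91/4]
rounded: [65, 142, 23]

query (2,2) [L1,L2,L3] — begin 0,0,0
+L1 (α=1/7) → [156/7, 216/7, 213/7]
+L2 (α=0) → [156/7, 216/7, 213/7]
+L3 (α=4/5) → [1584/35, 1084/35, 429/7]
= [45, 31, 61]

at x=1,y=1 over L1,L2,L3:
after L1 α=1: [103, 186, 6]
after L2 α=3/8: [103, 657/4, 405/8]
after L3 α=1/2: [287/2, 1517/8, 2277/16]
= [144, 190, 142]

query (3,1) [L1,L2,L3] — begin 0,0,0
+L1 (α=1/3) → [157/3, 26, 55/3]
+L2 (α=2/3) → [445/9, 40/3, 223/9]
+L3 (α=1/2) → [416/9, 125/3, 1249/18]
→ [46, 42, 69]

(1,0) stack=L1,L2,L3,L4,L5; from [0,0,0]:
after L1 α=2/3: [40/3, 392/3, 40]
after L2 α=1/2: [409/6, 553/3, 110]
after L3 α=1/4: [511/8, 152, 565/4]
after L4 α=4/5: [4831/40, 124, 4549/20]
after L5 α=3/4: [10471/160, 889/4, 10009/80]
→ [65, 222, 125]

(3,0) stack=L1,L2,L3,L4,L5; from [0,0,0]:
after L1 α=4/7: [56, 64, 344/7]
after L2 α=1: [134, 127, 122]
after L3 α=1/6: [153, 261/2, 719/6]
after L4 α=1: [246, 55, 234]
after L5 α=2/3: [526/3, 37, 202]
= [175, 37, 202]


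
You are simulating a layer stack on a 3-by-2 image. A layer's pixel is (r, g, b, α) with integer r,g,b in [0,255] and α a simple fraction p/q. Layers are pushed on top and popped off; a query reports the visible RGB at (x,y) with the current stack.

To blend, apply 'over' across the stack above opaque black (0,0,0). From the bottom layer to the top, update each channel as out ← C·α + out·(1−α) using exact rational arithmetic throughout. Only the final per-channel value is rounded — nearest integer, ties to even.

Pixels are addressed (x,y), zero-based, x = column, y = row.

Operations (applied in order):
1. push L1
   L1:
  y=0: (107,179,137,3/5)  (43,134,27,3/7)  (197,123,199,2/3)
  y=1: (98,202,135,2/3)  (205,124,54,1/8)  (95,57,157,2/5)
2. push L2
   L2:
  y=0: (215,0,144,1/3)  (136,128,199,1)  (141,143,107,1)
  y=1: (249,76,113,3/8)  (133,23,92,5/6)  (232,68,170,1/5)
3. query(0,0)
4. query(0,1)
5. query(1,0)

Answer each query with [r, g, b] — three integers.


at x=0,y=0 over L1,L2:
after L1 α=3/5: [321/5, 537/5, 411/5]
after L2 α=1/3: [1717/15, 358/5, 514/5]
= [114, 72, 103]

query (0,1) [L1,L2] — begin 0,0,0
L1 α=2/3: [196/3, 404/3, 90]
L2 α=3/8: [3221/24, 338/3, 789/8]
→ [134, 113, 99]

query (1,0) [L1,L2] — begin 0,0,0
+L1 (α=3/7) → [129/7, 402/7, 81/7]
+L2 (α=1) → [136, 128, 199]
= [136, 128, 199]
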